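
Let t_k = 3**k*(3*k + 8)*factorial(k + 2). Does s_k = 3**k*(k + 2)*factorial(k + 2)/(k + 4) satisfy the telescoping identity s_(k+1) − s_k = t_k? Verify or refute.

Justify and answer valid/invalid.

s_(k+1) = 3**(k + 1)*(k + 3)*factorial(k + 3)/(k + 5)
s_(k+1) − s_k = 3**k*(3*k**3 + 29*k**2 + 92*k + 98)*factorial(k + 2)/((k + 4)*(k + 5))
(s_(k+1) − s_k) − t_k = -2*3**k*(3*k**2 + 20*k + 31)*factorial(k + 2)/((k + 4)*(k + 5))

Invalid: residual -2*3**k*(3*k**2 + 20*k + 31)*factorial(k + 2)/((k + 4)*(k + 5)) ≠ 0.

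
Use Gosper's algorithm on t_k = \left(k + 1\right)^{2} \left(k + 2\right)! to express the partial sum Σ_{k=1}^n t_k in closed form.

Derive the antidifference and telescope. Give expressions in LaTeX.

Step 1: r(k) = (k + 2)**2*(k + 3)/(k + 1)**2.
A = k + 3, B = 1, C = k**2 + 2*k + 1.
Need (k + 3)·f(k+1) − (1)·f(k) = k**2 + 2*k + 1.
d = 1 from the (1,0,2) case.
Match coefficients ⇒ f(k) = k - 1.
So s_k = (B(k−1)f/C)·t_k = ((k - 1)/(k + 1)**2)·t_k = (k - 1)*factorial(k + 2).
Verify: (k + 1)**2*factorial(k + 2) matches t_k.
Σ_(k=1)^n t_k = s_(n+1) − s_(1) = (n*factorial(n + 3)) − (0), i.e. n*factorial(n + 3).

S(n) = n \left(n + 3\right)!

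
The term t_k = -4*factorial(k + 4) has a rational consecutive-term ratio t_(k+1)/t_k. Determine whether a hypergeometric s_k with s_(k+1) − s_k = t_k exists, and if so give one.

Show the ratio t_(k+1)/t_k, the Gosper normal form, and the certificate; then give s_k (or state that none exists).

Compute t_(k+1)/t_k: get k + 5.
A = k + 5, B = 1, C = 1.
Key eq: (k + 5)·f(k+1) = (1)·f(k) + (1).
Bound: deg f ≤ -1.
deg f ≤ -1 is impossible — no certificate.

not Gosper-summable; s_k does not exist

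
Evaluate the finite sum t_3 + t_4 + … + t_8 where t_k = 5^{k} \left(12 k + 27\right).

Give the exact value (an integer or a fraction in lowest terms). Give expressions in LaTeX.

The ratio is 5*(4*k + 13)/(4*k + 9).
So A=5 and B=1, with C=k + 9/4.
f must satisfy (5)·f(k+1) − (1)·f(k) = k + 9/4.
deg f ≤ 1 (via 0,0,1).
A polynomial solution: f(k) = (k + 1)/4.
Then R = B(k−1)f/C = (k + 1)/(4*k + 9), so s_k = R(k)·t_k = 3*5**k*(k + 1).
Verify: 5**k*(12*k + 27) matches t_k.
Telescoping: Σ = s_(9) − s_(3) = 58593750 − (1500) = 58592250.

Σ = 58592250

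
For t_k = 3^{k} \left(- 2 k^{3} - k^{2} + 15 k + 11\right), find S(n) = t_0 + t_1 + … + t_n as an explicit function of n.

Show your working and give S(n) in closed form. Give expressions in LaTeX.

Compute t_(k+1)/t_k: get 3*(2*k**3 + 7*k**2 - 7*k - 23)/(2*k**3 + k**2 - 15*k - 11).
Normal form (A,B,C) = (3, 1, k**3 + k**2/2 - 15*k/2 - 11/2).
Solve (3)·f(k+1) − (1)·f(k) = k**3 + k**2/2 - 15*k/2 - 11/2.
deg f ≤ 3 (via 0,0,3).
Coefficient equations give f(k) = (k**3 - 4*k**2 - 1)/2.
Then R = B(k−1)f/C = (k**3 - 4*k**2 - 1)/(2*k**3 + k**2 - 15*k - 11), so s_k = R(k)·t_k = 3**k*(-k**3 + 4*k**2 + 1).
Check: Δs_k = 3**k*(-2*k**3 - k**2 + 15*k + 11). ✓
Σ_(k=0)^n t_k = s_(n+1) − s_(0) = (3**(n + 1)*(-n**3 + n**2 + 5*n + 4)) − (1), i.e. -3*3**n*n**3 + 3*3**n*n**2 + 15*3**n*n + 12*3**n - 1.

S(n) = - 3 \cdot 3^{n} n^{3} + 3 \cdot 3^{n} n^{2} + 15 \cdot 3^{n} n + 12 \cdot 3^{n} - 1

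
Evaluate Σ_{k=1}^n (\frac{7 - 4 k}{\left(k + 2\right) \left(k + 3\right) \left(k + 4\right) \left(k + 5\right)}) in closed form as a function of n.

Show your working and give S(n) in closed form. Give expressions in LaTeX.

t_(k+1)/t_k = (k + 2)*(4*k - 3)/((k + 6)*(4*k - 7)).
Factor: A=k + 2; B=k + 6; C=k - 7/4.
Solve (k + 2)·f(k+1) − (k + 5)·f(k) = k - 7/4.
From deg A=1, deg B=1, deg C=1: d=3.
A polynomial solution: f(k) = -k*(k**2 + 9*k + 74)/96.
So s_k = (B(k−1)f/C)·t_k = (-k*(k + 5)*(k**2 + 9*k + 74)/(24*(4*k - 7)))·t_k = k*(k**2 + 9*k + 74)/(24*(k + 2)*(k + 3)*(k + 4)).
Check: Δs_k = (7 - 4*k)/(k**4 + 14*k**3 + 71*k**2 + 154*k + 120). ✓
Evaluate: s_(n+1) = (n**3 + 12*n**2 + 95*n + 84)/(24*(n**3 + 12*n**2 + 47*n + 60)); subtract s_(1) = 7/120 ⇒ S(n) = n*(-n**2 - 12*n + 73)/(60*(n**3 + 12*n**2 + 47*n + 60)).

S(n) = \frac{n \left(- n^{2} - 12 n + 73\right)}{60 \left(n^{3} + 12 n^{2} + 47 n + 60\right)}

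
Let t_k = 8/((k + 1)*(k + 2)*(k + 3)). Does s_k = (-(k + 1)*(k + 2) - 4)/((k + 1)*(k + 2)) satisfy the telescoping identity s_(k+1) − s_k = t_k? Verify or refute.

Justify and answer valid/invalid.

s_(k+1) = (-(k + 2)*(k + 3) - 4)/((k + 2)*(k + 3))
s_(k+1) − s_k = 8/(k**3 + 6*k**2 + 11*k + 6)
(s_(k+1) − s_k) − t_k = 0

Valid: the claim telescopes to t_k.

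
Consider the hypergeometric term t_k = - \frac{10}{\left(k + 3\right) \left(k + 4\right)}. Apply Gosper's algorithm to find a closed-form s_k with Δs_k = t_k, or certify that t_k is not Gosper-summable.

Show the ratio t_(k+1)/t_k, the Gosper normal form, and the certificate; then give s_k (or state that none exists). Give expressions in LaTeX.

s_k = - \frac{10 k}{3 k + 9}

t_(k+1)/t_k = (k + 3)/(k + 5).
Take A(k)=k + 3, B(k)=k + 5, C(k)=1.
f must satisfy (k + 3)·f(k+1) − (k + 4)·f(k) = 1.
From deg A=1, deg B=1, deg C=0: d=1.
Solve for f: f(k) = k/3 (degree 1 ≤ 1).
Then R = B(k−1)f/C = k*(k + 4)/3, so s_k = R(k)·t_k = -10*k/(3*k + 9).
s_(k+1) − s_k = -10/(k**2 + 7*k + 12) = t_k.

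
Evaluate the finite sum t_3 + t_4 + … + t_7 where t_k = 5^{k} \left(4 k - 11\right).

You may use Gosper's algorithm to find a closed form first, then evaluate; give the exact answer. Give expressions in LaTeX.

Σ = 1562625

Ratio r(k) = 5*(4*k - 7)/(4*k - 11).
So A=5 and B=1, with C=k - 11/4.
Need (5)·f(k+1) − (1)·f(k) = k - 11/4.
Bound: deg f ≤ 1.
Match coefficients ⇒ f(k) = (k - 4)/4.
R(k) = B(k−1)·f(k)/C(k) = (k - 4)/(4*k - 11); s_k = R·t_k = 5**k*(k - 4).
Check: Δs_k = 5**k*(4*k - 11). ✓
Evaluate s at k=8 and k=3: 1562500 and -125; difference 1562625.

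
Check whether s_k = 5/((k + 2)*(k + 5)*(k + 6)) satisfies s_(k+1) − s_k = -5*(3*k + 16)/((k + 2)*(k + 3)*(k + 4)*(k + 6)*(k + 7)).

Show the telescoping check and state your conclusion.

Invalid: residual 20*(2*k + 9)/(k**6 + 27*k**5 + 295*k**4 + 1665*k**3 + 5104*k**2 + 8028*k + 5040) ≠ 0.

s_(k+1) = 5/((k + 3)*(k + 6)*(k + 7))
s_(k+1) − s_k = 5*(-3*k - 11)/(k**5 + 23*k**4 + 203*k**3 + 853*k**2 + 1692*k + 1260)
(s_(k+1) − s_k) − t_k = 20*(2*k + 9)/(k**6 + 27*k**5 + 295*k**4 + 1665*k**3 + 5104*k**2 + 8028*k + 5040)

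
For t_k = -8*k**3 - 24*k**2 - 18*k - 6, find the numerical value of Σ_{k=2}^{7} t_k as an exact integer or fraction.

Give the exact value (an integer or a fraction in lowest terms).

r(k) = (4*k**3 + 24*k**2 + 45*k + 28)/(4*k**3 + 12*k**2 + 9*k + 3) after simplifying.
Factor: A=1; B=1; C=k**3 + 3*k**2 + 9*k/4 + 3/4.
Key eq: (1)·f(k+1) = (1)·f(k) + (k**3 + 3*k**2 + 9*k/4 + 3/4).
deg f ≤ 4 (via 0,0,3).
A polynomial solution: f(k) = k*(2*k**3 + 4*k**2 - k + 1)/8.
So s_k = (B(k−1)f/C)·t_k = (k*(2*k**3 + 4*k**2 - k + 1)/(2*(4*k**3 + 12*k**2 + 9*k + 3)))·t_k = k*(-2*k**3 - 4*k**2 + k - 1).
Δs = -8*k**3 - 24*k**2 - 18*k - 6, as required.
Sum = s_(8) − s_(2); s_(8) = -10184, s_(2) = -62 ⇒ -10122.

Σ = -10122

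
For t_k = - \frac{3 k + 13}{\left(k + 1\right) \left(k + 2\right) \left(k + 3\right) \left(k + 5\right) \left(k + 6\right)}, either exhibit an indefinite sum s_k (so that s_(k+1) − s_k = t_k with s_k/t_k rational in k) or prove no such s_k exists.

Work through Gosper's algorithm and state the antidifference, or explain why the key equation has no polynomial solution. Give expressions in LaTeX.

s_k = \frac{k \left(- k^{2} - 8 k - 17\right)}{10 \left(k^{3} + 8 k^{2} + 17 k + 10\right)}

The ratio is (k + 1)*(k + 5)*(3*k + 16)/((k + 4)*(k + 7)*(3*k + 13)).
Take A(k)=k + 1, B(k)=k + 7, C(k)=k**2 + 25*k/3 + 52/3.
f must satisfy (k + 1)·f(k+1) − (k + 6)·f(k) = k**2 + 25*k/3 + 52/3.
deg f ≤ 5 (via 1,1,2).
Match coefficients ⇒ f(k) = k*(k + 3)*(k + 4)*(k**2 + 8*k + 17)/30.
R(k) = B(k−1)·f(k)/C(k) = k*(k + 3)*(k + 6)*(k**2 + 8*k + 17)/(10*(3*k + 13)); s_k = R·t_k = k*(-k**2 - 8*k - 17)/(10*(k**3 + 8*k**2 + 17*k + 10)).
Δs = (-3*k - 13)/(k**5 + 17*k**4 + 107*k**3 + 307*k**2 + 396*k + 180), as required.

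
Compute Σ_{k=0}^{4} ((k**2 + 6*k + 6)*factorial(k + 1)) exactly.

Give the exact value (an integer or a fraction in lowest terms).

r(k) = (k + 2)*(6*k + (k + 1)**2 + 12)/(k**2 + 6*k + 6) after simplifying.
A = k + 2, B = 1, C = k**2 + 6*k + 6.
Need (k + 2)·f(k+1) − (1)·f(k) = k**2 + 6*k + 6.
deg f ≤ 1 (via 1,0,2).
Solving with deg f ≤ 1: f(k) = k + 4.
So s_k = (B(k−1)f/C)·t_k = ((k + 4)/(k**2 + 6*k + 6))·t_k = (k + 4)*factorial(k + 1).
s_(k+1) − s_k = (k**2 + 6*k + 6)*factorial(k + 1) = t_k.
Sum = s_(5) − s_(0); s_(5) = 6480, s_(0) = 4 ⇒ 6476.

Σ = 6476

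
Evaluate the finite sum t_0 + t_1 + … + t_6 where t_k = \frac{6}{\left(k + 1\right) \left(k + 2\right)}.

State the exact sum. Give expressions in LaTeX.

Σ = 21/4

t_(k+1)/t_k = (k + 1)/(k + 3).
So A=k + 1 and B=k + 3, with C=1.
Set up (k + 1)·f(k+1) − (k + 2)·f(k) − (1) = 0.
deg f ≤ 1 (via 1,1,0).
Solving with deg f ≤ 1: f(k) = k.
Certificate R = B(k−1)f/C = k*(k + 2) gives s_k = 6*k/(k + 1).
Verify: 6/(k**2 + 3*k + 2) matches t_k.
Evaluate s at k=7 and k=0: 21/4 and 0; difference 21/4.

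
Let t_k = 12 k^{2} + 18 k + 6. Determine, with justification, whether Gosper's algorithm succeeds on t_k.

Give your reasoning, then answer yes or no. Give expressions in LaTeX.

r(k) = (2*k**2 + 7*k + 6)/(2*k**2 + 3*k + 1) after simplifying.
So A=1 and B=1, with C=k**2 + 3*k/2 + 1/2.
Need (1)·f(k+1) − (1)·f(k) = k**2 + 3*k/2 + 1/2.
Degrees (0,0,2) ⇒ d ≤ 3.
Coefficient equations give f(k) = k*(k + 1)*(4*k - 1)/12.
Then R = B(k−1)f/C = k*(4*k - 1)/(6*(2*k + 1)), so s_k = R(k)·t_k = k*(4*k**2 + 3*k - 1).
Verify: 12*k**2 + 18*k + 6 matches t_k.

Yes. s_k = k \left(4 k^{2} + 3 k - 1\right).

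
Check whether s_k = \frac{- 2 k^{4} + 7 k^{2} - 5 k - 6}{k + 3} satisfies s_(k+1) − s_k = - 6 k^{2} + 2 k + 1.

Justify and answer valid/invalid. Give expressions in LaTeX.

s_(k+1) = (-5*k - 2*(k + 1)**4 + 7*(k + 1)**2 - 11)/(k + 4)
s_(k+1) − s_k = (-6*k**4 - 36*k**3 - 37*k**2 + 23*k + 6)/(k**2 + 7*k + 12)
(s_(k+1) − s_k) − t_k = 2*(2*k**3 + 10*k**2 - 4*k - 3)/(k**2 + 7*k + 12)

Invalid: residual \frac{2 \left(2 k^{3} + 10 k^{2} - 4 k - 3\right)}{k^{2} + 7 k + 12} ≠ 0.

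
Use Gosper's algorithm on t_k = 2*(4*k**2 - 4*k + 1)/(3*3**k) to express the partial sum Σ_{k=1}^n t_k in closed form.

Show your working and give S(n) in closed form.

Ratio r(k) = (4*k**2 + 4*k + 1)/(3*(4*k**2 - 4*k + 1)).
A = 1/3, B = 1, C = k**2 - k + 1/4.
Need (1/3)·f(k+1) − (1)·f(k) = k**2 - k + 1/4.
d = 2 from the (0,0,2) case.
Solving with deg f ≤ 2: f(k) = -3*(4*k**2 + 3)/8.
Then R = B(k−1)f/C = -3*(4*k**2 + 3)/(2*(2*k - 1)**2), so s_k = R(k)·t_k = (-4*k**2 - 3)/3**k.
s_(k+1) − s_k = 2*(4*k**2 - 4*k + 1)/(3*3**k) = t_k.
Evaluate: s_(n+1) = 3**(-n - 1)*(-4*n**2 - 8*n - 7); subtract s_(1) = -7/3 ⇒ S(n) = 3**(-n - 1)*(7*3**n - 4*n**2 - 8*n - 7).

S(n) = 3**(-n - 1)*(7*3**n - 4*n**2 - 8*n - 7)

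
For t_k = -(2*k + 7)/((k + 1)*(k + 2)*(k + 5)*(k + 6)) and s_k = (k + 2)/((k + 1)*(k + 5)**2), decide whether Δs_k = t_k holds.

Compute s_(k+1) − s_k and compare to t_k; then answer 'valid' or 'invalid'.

s_(k+1) = (k + 3)/((k + 2)*(k + 6)**2)
s_(k+1) − s_k = ((k + 1)*(k + 3)*(k + 5)**2 - (k + 2)**2*(k + 6)**2)/((k + 1)*(k + 2)*(k + 5)**2*(k + 6)**2)
(s_(k+1) − s_k) − t_k = 3*(3*k**2 + 25*k + 47)/(k**6 + 25*k**5 + 249*k**4 + 1247*k**3 + 3242*k**2 + 4020*k + 1800)

Invalid: residual 3*(3*k**2 + 25*k + 47)/(k**6 + 25*k**5 + 249*k**4 + 1247*k**3 + 3242*k**2 + 4020*k + 1800) ≠ 0.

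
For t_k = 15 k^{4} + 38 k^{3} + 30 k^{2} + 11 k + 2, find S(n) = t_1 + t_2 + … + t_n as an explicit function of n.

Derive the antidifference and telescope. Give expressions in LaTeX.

S(n) = n \left(3 n^{4} + 17 n^{3} + 34 n^{2} + 30 n + 12\right)

t_(k+1)/t_k = (15*k**4 + 98*k**3 + 234*k**2 + 245*k + 96)/(15*k**4 + 38*k**3 + 30*k**2 + 11*k + 2).
Take A(k)=1, B(k)=1, C(k)=k**4 + 38*k**3/15 + 2*k**2 + 11*k/15 + 2/15.
f must satisfy (1)·f(k+1) − (1)·f(k) = k**4 + 38*k**3/15 + 2*k**2 + 11*k/15 + 2/15.
Degrees (0,0,4) ⇒ d ≤ 5.
Solving with deg f ≤ 5: f(k) = k*(3*k**4 + 2*k**3 - 4*k**2 + 1)/15.
R(k) = B(k−1)·f(k)/C(k) = k*(3*k**4 + 2*k**3 - 4*k**2 + 1)/(15*k**4 + 38*k**3 + 30*k**2 + 11*k + 2); s_k = R·t_k = 3*k**5 + 2*k**4 - 4*k**3 + k.
Check: Δs_k = 15*k**4 + 38*k**3 + 30*k**2 + 11*k + 2. ✓
s_(n+1) = 3*n**5 + 17*n**4 + 34*n**3 + 30*n**2 + 12*n + 2 and s_(1) = 2, so S(n) = n*(3*n**4 + 17*n**3 + 34*n**2 + 30*n + 12).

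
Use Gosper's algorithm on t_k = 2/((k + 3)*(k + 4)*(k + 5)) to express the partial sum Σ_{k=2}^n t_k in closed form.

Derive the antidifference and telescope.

r(k) = (k + 3)/(k + 6) after simplifying.
Take A(k)=k + 3, B(k)=k + 6, C(k)=1.
f must satisfy (k + 3)·f(k+1) − (k + 5)·f(k) = 1.
d = 2 from the (1,1,0) case.
Match coefficients ⇒ f(k) = k*(k + 7)/24.
Get s_k = R·t_k = k*(k + 7)/(12*(k + 3)*(k + 4)) with R(k) = B(k−1)f(k)/C(k) = k*(k + 5)*(k + 7)/24.
Check: Δs_k = 2/(k**3 + 12*k**2 + 47*k + 60). ✓
Evaluate: s_(n+1) = (n**2 + 9*n + 8)/(12*(n**2 + 9*n + 20)); subtract s_(2) = 1/20 ⇒ S(n) = (n**2 + 9*n - 10)/(30*(n**2 + 9*n + 20)).

S(n) = (n**2 + 9*n - 10)/(30*(n**2 + 9*n + 20))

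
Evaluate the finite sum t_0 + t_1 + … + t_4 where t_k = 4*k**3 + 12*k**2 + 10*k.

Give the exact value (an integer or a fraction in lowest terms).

t_(k+1)/t_k = (2*k**3 + 12*k**2 + 23*k + 13)/(k*(2*k**2 + 6*k + 5)).
A = 1, B = 1, C = k**3 + 3*k**2 + 5*k/2.
Set up (1)·f(k+1) − (1)·f(k) − (k**3 + 3*k**2 + 5*k/2) = 0.
Degrees (0,0,3) ⇒ d ≤ 4.
Solve for f: f(k) = k*(k - 1)*(k**2 + 3*k + 3)/4 (degree 4 ≤ 4).
Certificate R = B(k−1)f/C = (k - 1)*(k**2 + 3*k + 3)/(2*(2*k**2 + 6*k + 5)) gives s_k = k*(k**3 + 2*k**2 - 3).
s_(k+1) − s_k = 2*k*(2*k**2 + 6*k + 5) = t_k.
Σ_(k=0)^(4) t_k = s_(5) − s_(0) = 860 − (0) = 860.

Σ = 860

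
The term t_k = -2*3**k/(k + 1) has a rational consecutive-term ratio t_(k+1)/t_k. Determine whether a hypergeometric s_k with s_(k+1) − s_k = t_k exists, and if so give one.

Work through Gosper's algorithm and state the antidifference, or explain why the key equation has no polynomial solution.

none — t_k is not Gosper-summable

Compute t_(k+1)/t_k: get 3*(k + 1)/(k + 2).
Gosper form: A/B · C(k+1)/C(k) with A=3*k + 3, B=k + 2, C=1.
Solve (3*k + 3)·f(k+1) − (k + 1)·f(k) = 1.
deg f ≤ -1 (via 1,1,0).
d = -1 < 0 ⇒ no nonzero polynomial f; not summable.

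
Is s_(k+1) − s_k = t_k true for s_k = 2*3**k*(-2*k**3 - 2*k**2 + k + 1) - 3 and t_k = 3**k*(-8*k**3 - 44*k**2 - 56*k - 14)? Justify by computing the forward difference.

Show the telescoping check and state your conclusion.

s_(k+1) = 6*3**k*(k - 2*(k + 1)**3 - 2*(k + 1)**2 + 2) - 3
s_(k+1) − s_k = 3**k*(-8*k**3 - 44*k**2 - 56*k - 14)
(s_(k+1) − s_k) − t_k = 0

valid; difference matches t_k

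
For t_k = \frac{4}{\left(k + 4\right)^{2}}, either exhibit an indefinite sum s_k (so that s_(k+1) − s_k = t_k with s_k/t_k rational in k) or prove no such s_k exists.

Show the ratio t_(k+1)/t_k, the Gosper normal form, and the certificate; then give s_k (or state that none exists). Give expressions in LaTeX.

not Gosper-summable; s_k does not exist

Compute t_(k+1)/t_k: get (k + 4)**2/(k + 5)**2.
Gosper form: A/B · C(k+1)/C(k) with A=k**2 + 8*k + 16, B=k**2 + 10*k + 25, C=1.
Need (k**2 + 8*k + 16)·f(k+1) − (k**2 + 8*k + 16)·f(k) = 1.
Degrees (2,2,0) ⇒ d ≤ 0.
Generic f = c0 gives residual -1; -1 = 0 cannot hold, so t_k is not Gosper-summable.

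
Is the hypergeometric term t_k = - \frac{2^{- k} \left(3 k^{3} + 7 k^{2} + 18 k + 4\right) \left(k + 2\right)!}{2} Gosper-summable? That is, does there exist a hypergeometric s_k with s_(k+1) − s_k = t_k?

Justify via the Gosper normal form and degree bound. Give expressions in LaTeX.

Yes. s_k = - 2^{- k} \left(3 k^{2} - 2 k + 1\right) \left(k + 2\right)!.

r(k) = (3*k**4 + 25*k**3 + 89*k**2 + 155*k + 96)/(2*(3*k**3 + 7*k**2 + 18*k + 4)) after simplifying.
So A=k/2 + 3/2 and B=1, with C=k**3 + 7*k**2/3 + 6*k + 4/3.
Key eq: (k/2 + 3/2)·f(k+1) = (1)·f(k) + (k**3 + 7*k**2/3 + 6*k + 4/3).
Bound: deg f ≤ 2.
Match coefficients ⇒ f(k) = 2*(3*k**2 - 2*k + 1)/3.
R(k) = B(k−1)·f(k)/C(k) = 2*(3*k**2 - 2*k + 1)/(3*k**3 + 7*k**2 + 18*k + 4); s_k = R·t_k = -(3*k**2 - 2*k + 1)*factorial(k + 2)/2**k.
Δs = -(3*k**3 + 7*k**2 + 18*k + 4)*factorial(k + 2)/(2*2**k), as required.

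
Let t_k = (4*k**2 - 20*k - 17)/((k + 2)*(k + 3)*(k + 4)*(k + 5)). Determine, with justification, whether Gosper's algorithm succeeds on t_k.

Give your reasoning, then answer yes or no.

The ratio is (k + 2)*(20*k - 4*(k + 1)**2 + 37)/((k + 6)*(-4*k**2 + 20*k + 17)).
Factor: A=k + 2; B=k + 6; C=k**2 - 5*k - 17/4.
Solve (k + 2)·f(k+1) − (k + 5)·f(k) = k**2 - 5*k - 17/4.
deg f ≤ 3 (via 1,1,2).
A polynomial solution: f(k) = -k*(k**2 + 41*k + 26)/32.
Certificate R = B(k−1)f/C = -k*(k + 5)*(k**2 + 41*k + 26)/(8*(4*k**2 - 20*k - 17)) gives s_k = k*(-k**2 - 41*k - 26)/(8*(k + 2)*(k + 3)*(k + 4)).
Verify: (4*k**2 - 20*k - 17)/(k**4 + 14*k**3 + 71*k**2 + 154*k + 120) matches t_k.

Yes. s_k = k*(-k**2 - 41*k - 26)/(8*(k + 2)*(k + 3)*(k + 4)).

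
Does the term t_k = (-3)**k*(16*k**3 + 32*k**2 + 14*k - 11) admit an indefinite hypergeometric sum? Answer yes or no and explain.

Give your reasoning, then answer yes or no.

t_(k+1)/t_k = 3*(-16*k**3 - 80*k**2 - 126*k - 51)/(16*k**3 + 32*k**2 + 14*k - 11).
A = -3, B = 1, C = k**3 + 2*k**2 + 7*k/8 - 11/16.
Solve (-3)·f(k+1) − (1)·f(k) = k**3 + 2*k**2 + 7*k/8 - 11/16.
deg f ≤ 3 (via 0,0,3).
Solving with deg f ≤ 3: f(k) = -(4*k**3 - k**2 - 4*k - 2)/16.
R(k) = B(k−1)·f(k)/C(k) = -(4*k**3 - k**2 - 4*k - 2)/(16*k**3 + 32*k**2 + 14*k - 11); s_k = R·t_k = (-3)**k*(-4*k**3 + k**2 + 4*k + 2).
s_(k+1) − s_k = (-3)**k*(16*k**3 + 32*k**2 + 14*k - 11) = t_k.

Yes. s_k = (-3)**k*(-4*k**3 + k**2 + 4*k + 2).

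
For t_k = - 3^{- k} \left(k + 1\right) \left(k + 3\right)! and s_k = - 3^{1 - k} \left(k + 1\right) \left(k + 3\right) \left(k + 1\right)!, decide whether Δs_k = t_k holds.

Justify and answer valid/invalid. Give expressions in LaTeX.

Invalid: residual 3^{- k} \left(k^{2} + 3 k - 1\right) \left(k + 1\right)! ≠ 0.

s_(k+1) = -(k + 2)*(k + 4)*factorial(k + 2)/3**k
s_(k+1) − s_k = -(k**3 + 5*k**2 + 8*k + 7)*factorial(k + 1)/3**k
(s_(k+1) − s_k) − t_k = (k**2 + 3*k - 1)*factorial(k + 1)/3**k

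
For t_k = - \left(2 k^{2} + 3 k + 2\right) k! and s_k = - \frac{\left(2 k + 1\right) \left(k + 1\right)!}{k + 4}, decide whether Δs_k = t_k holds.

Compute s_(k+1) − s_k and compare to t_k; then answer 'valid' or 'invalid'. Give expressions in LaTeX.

s_(k+1) = -(2*k + 3)*factorial(k + 2)/(k + 5)
s_(k+1) − s_k = -(2*k**3 + 13*k**2 + 23*k + 19)*factorial(k + 1)/((k + 4)*(k + 5))
(s_(k+1) − s_k) − t_k = 3*(2*k**3 + 11*k**2 + 12*k + 7)*factorial(k)/((k + 4)*(k + 5))

Invalid: residual \frac{3 \left(2 k^{3} + 11 k^{2} + 12 k + 7\right) k!}{\left(k + 4\right) \left(k + 5\right)} ≠ 0.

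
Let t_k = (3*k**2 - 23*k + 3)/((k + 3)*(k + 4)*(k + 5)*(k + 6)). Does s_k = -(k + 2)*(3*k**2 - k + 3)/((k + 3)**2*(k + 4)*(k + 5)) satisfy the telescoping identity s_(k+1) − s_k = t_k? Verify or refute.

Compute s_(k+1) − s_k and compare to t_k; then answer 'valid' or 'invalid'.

Invalid: residual 3*(-2*k**3 - k**2 + 23*k - 9)/(k**6 + 25*k**5 + 257*k**4 + 1391*k**3 + 4182*k**2 + 6624*k + 4320) ≠ 0.

s_(k+1) = -(k + 3)*(-k + 3*(k + 1)**2 + 2)/((k + 4)**2*(k + 5)*(k + 6))
s_(k+1) − s_k = (3*k**4 - 8*k**3 - 125*k**2 - 186*k + 9)/(k**6 + 25*k**5 + 257*k**4 + 1391*k**3 + 4182*k**2 + 6624*k + 4320)
(s_(k+1) − s_k) − t_k = 3*(-2*k**3 - k**2 + 23*k - 9)/(k**6 + 25*k**5 + 257*k**4 + 1391*k**3 + 4182*k**2 + 6624*k + 4320)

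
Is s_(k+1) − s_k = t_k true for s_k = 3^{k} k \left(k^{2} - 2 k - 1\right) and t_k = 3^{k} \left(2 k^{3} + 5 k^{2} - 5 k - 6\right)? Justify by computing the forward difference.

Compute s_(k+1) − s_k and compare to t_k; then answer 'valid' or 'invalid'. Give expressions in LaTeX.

s_(k+1) = 3**(k + 1)*(k**3 + k**2 - 2*k - 2)
s_(k+1) − s_k = 3**k*(2*k**3 + 5*k**2 - 5*k - 6)
(s_(k+1) − s_k) − t_k = 0

valid; difference matches t_k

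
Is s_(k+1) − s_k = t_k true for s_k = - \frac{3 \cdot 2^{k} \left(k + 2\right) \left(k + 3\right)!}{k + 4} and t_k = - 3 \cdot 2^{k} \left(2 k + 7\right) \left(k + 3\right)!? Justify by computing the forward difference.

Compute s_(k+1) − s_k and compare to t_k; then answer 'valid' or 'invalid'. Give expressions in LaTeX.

s_(k+1) = -6*2**k*(k + 3)*factorial(k + 4)/(k + 5)
s_(k+1) − s_k = -3*2**k*(2*k**3 + 21*k**2 + 73*k + 86)*factorial(k + 3)/((k + 4)*(k + 5))
(s_(k+1) − s_k) − t_k = 6*2**k*(k + 3)*(2*k + 9)*factorial(k + 3)/((k + 4)*(k + 5))

Invalid: residual \frac{6 \cdot 2^{k} \left(k + 3\right) \left(2 k + 9\right) \left(k + 3\right)!}{\left(k + 4\right) \left(k + 5\right)} ≠ 0.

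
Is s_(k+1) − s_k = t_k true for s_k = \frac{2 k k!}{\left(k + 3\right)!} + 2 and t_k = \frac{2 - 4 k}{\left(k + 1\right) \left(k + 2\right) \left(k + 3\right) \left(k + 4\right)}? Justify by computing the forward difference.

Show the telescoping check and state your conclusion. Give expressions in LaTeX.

valid (s_(k+1) − s_k reduces to t_k)

s_(k+1) = 2*(k**3 + 9*k**2 + 27*k + 25)/((k + 2)*(k + 3)*(k + 4))
s_(k+1) − s_k = (2 - 4*k)/((k + 1)*(k + 2)*(k + 3)*(k + 4))
(s_(k+1) − s_k) − t_k = 0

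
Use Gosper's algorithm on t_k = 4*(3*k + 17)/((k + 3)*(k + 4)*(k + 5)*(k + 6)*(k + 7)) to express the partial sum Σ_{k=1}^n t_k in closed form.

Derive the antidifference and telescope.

t_(k+1)/t_k = (k + 3)*(3*k + 20)/((k + 8)*(3*k + 17)).
Factor: A=k + 3; B=k + 8; C=k + 17/3.
f must satisfy (k + 3)·f(k+1) − (k + 7)·f(k) = k + 17/3.
From deg A=1, deg B=1, deg C=1: d=4.
Solve for f: f(k) = k*(k + 5)*(k**2 + 13*k + 54)/216 (degree 4 ≤ 4).
R(k) = B(k−1)·f(k)/C(k) = k*(k + 5)*(k + 7)*(k**2 + 13*k + 54)/(72*(3*k + 17)); s_k = R·t_k = k*(k**2 + 13*k + 54)/(18*(k**3 + 13*k**2 + 54*k + 72)).
Verify: 4*(3*k + 17)/(k**5 + 25*k**4 + 245*k**3 + 1175*k**2 + 2754*k + 2520) matches t_k.
Σ_(k=1)^n t_k = s_(n+1) − s_(1) = ((n**3 + 16*n**2 + 83*n + 68)/(18*(n**3 + 16*n**2 + 83*n + 140))) − (17/630), i.e. n*(n**2 + 16*n + 83)/(35*(n**3 + 16*n**2 + 83*n + 140)).

S(n) = n*(n**2 + 16*n + 83)/(35*(n**3 + 16*n**2 + 83*n + 140))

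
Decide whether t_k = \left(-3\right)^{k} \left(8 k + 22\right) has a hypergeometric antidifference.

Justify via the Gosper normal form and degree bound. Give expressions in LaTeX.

r(k) = 3*(-4*k - 15)/(4*k + 11) after simplifying.
A = -3, B = 1, C = k + 11/4.
f must satisfy (-3)·f(k+1) − (1)·f(k) = k + 11/4.
d = 1 from the (0,0,1) case.
Solve for f: f(k) = -(k + 2)/4 (degree 1 ≤ 1).
Then R = B(k−1)f/C = -(k + 2)/(4*k + 11), so s_k = R(k)·t_k = -2*(-3)**k*(k + 2).
Check: Δs_k = (-3)**k*(8*k + 22). ✓

Yes. s_k = - 2 \left(-3\right)^{k} \left(k + 2\right).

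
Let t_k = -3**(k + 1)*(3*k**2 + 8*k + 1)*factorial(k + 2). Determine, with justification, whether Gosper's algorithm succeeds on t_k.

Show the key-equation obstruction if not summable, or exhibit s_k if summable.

Compute t_(k+1)/t_k: get 3*(3*k**3 + 23*k**2 + 54*k + 36)/(3*k**2 + 8*k + 1).
Gosper form: A/B · C(k+1)/C(k) with A=3*k + 9, B=1, C=k**2 + 8*k/3 + 1/3.
Solve (3*k + 9)·f(k+1) − (1)·f(k) = k**2 + 8*k/3 + 1/3.
Degrees (1,0,2) ⇒ d ≤ 1.
Solving with deg f ≤ 1: f(k) = (k - 1)/3.
R(k) = B(k−1)·f(k)/C(k) = (k - 1)/(3*k**2 + 8*k + 1); s_k = R·t_k = -3**(k + 1)*(k - 1)*factorial(k + 2).
s_(k+1) − s_k = -3**(k + 1)*(3*k**2 + 8*k + 1)*factorial(k + 2) = t_k.

Yes. s_k = -3**(k + 1)*(k - 1)*factorial(k + 2).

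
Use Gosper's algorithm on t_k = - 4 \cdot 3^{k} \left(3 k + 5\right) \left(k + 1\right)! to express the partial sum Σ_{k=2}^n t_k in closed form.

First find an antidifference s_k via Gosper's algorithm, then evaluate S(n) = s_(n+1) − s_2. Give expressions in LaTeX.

Step 1: r(k) = 3*(k + 2)*(3*k + 8)/(3*k + 5).
A = 3*k + 6, B = 1, C = k + 5/3.
Need (3*k + 6)·f(k+1) − (1)·f(k) = k + 5/3.
Degrees (1,0,1) ⇒ d ≤ 0.
Coefficient equations give f(k) = 1/3.
R(k) = B(k−1)·f(k)/C(k) = 1/(3*k + 5); s_k = R·t_k = -4*3**k*factorial(k + 1).
Verify: -4*3**k*(3*k + 5)*factorial(k + 1) matches t_k.
s_(n+1) = -12*3**n*factorial(n + 2) and s_(2) = -216, so S(n) = -12*3**n*factorial(n + 2) + 216.

S(n) = - 12 \cdot 3^{n} \left(n + 2\right)! + 216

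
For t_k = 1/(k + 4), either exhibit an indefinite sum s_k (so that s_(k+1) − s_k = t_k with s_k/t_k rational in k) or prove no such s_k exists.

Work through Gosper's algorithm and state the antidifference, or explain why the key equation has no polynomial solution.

none — t_k is not Gosper-summable

t_(k+1)/t_k = (k + 4)/(k + 5).
Take A(k)=k + 4, B(k)=k + 5, C(k)=1.
Need (k + 4)·f(k+1) − (k + 4)·f(k) = 1.
Degrees (1,1,0) ⇒ d ≤ 0.
Put f(k) = c0: A·f(k+1) − B(k−1)·f(k) − C = -1; need -1 = 0 — inconsistent ⇒ no f, not summable.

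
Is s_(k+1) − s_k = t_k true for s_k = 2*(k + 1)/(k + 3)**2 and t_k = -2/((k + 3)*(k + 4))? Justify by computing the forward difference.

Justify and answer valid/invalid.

s_(k+1) = 2*(k + 2)/(k + 4)**2
s_(k+1) − s_k = 2*(-k**2 - 3*k + 2)/(k**4 + 14*k**3 + 73*k**2 + 168*k + 144)
(s_(k+1) − s_k) − t_k = 4*(2*k + 7)/(k**4 + 14*k**3 + 73*k**2 + 168*k + 144)

Invalid: residual 4*(2*k + 7)/(k**4 + 14*k**3 + 73*k**2 + 168*k + 144) ≠ 0.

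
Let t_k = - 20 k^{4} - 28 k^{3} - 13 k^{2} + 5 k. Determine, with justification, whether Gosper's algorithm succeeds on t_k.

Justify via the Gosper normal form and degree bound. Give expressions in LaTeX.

Yes. s_k = k \left(- 4 k^{4} + 3 k^{3} + 3 k^{2} + 2 k - 4\right).

Compute t_(k+1)/t_k: get (20*k**4 + 108*k**3 + 217*k**2 + 185*k + 56)/(k*(20*k**3 + 28*k**2 + 13*k - 5)).
Normal form (A,B,C) = (1, 1, k**4 + 7*k**3/5 + 13*k**2/20 - k/4).
Solve (1)·f(k+1) − (1)·f(k) = k**4 + 7*k**3/5 + 13*k**2/20 - k/4.
Degrees (0,0,4) ⇒ d ≤ 5.
Solve for f: f(k) = k*(k - 1)*(4*k**3 + k**2 - 2*k - 4)/20 (degree 5 ≤ 5).
Get s_k = R·t_k = k*(-4*k**4 + 3*k**3 + 3*k**2 + 2*k - 4) with R(k) = B(k−1)f(k)/C(k) = (k - 1)*(4*k**3 + k**2 - 2*k - 4)/(20*k**3 + 28*k**2 + 13*k - 5).
Δs = k*(-20*k**3 - 28*k**2 - 13*k + 5), as required.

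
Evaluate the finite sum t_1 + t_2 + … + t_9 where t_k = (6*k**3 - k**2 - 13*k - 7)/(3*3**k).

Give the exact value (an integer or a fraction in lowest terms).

Σ = 193409/59049

r(k) = (2*k**3 + 17*k**2/3 + k - 5)/(6*k**3 - k**2 - 13*k - 7) after simplifying.
Factor: A=1/3; B=1; C=k**3 - k**2/6 - 13*k/6 - 7/6.
Need (1/3)·f(k+1) − (1)·f(k) = k**3 - k**2/6 - 13*k/6 - 7/6.
deg f ≤ 3 (via 0,0,3).
Solve for f: f(k) = -(k + 1)*(3*k**2 + k + 1)/2 (degree 3 ≤ 3).
Certificate R = B(k−1)f/C = -3*(k + 1)*(3*k**2 + k + 1)/(6*k**3 - k**2 - 13*k - 7) gives s_k = (-3*k**3 - 4*k**2 - 2*k - 1)/3**k.
Check: Δs_k = (6*k**3 - k**2 - 13*k - 7)/(3*3**k). ✓
Evaluate s at k=10 and k=1: -3421/59049 and -10/3; difference 193409/59049.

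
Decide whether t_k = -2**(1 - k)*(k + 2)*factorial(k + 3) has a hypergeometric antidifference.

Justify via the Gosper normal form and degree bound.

Yes. s_k = -2**(2 - k)*factorial(k + 3).

Compute t_(k+1)/t_k: get (k + 3)*(k + 4)/(2*(k + 2)).
Factor: A=k/2 + 2; B=1; C=k + 2.
Solve (k/2 + 2)·f(k+1) − (1)·f(k) = k + 2.
d = 0 from the (1,0,1) case.
Solve for f: f(k) = 2 (degree 0 ≤ 0).
So s_k = (B(k−1)f/C)·t_k = (2/(k + 2))·t_k = -2**(2 - k)*factorial(k + 3).
Check: Δs_k = -2**(1 - k)*(k + 2)*factorial(k + 3). ✓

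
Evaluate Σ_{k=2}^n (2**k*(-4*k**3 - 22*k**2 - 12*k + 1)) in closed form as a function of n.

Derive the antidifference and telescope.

S(n) = -8*2**n*n**3 - 20*2**n*n**2 - 8*2**n*n - 2*2**n + 76

t_(k+1)/t_k = 2*(4*k**3 + 34*k**2 + 68*k + 37)/(4*k**3 + 22*k**2 + 12*k - 1).
So A=2 and B=1, with C=k**3 + 11*k**2/2 + 3*k - 1/4.
Solve (2)·f(k+1) − (1)·f(k) = k**3 + 11*k**2/2 + 3*k - 1/4.
d = 3 from the (0,0,3) case.
Solving with deg f ≤ 3: f(k) = (4*k**3 - 2*k**2 - 4*k + 3)/4.
So s_k = (B(k−1)f/C)·t_k = ((4*k**3 - 2*k**2 - 4*k + 3)/(4*k**3 + 22*k**2 + 12*k - 1))·t_k = 2**k*(-4*k**3 + 2*k**2 + 4*k - 3).
Verify: 2**k*(-4*k**3 - 22*k**2 - 12*k + 1) matches t_k.
s_(n+1) = 2**(n + 1)*(-4*n**3 - 10*n**2 - 4*n - 1) and s_(2) = -76, so S(n) = -8*2**n*n**3 - 20*2**n*n**2 - 8*2**n*n - 2*2**n + 76.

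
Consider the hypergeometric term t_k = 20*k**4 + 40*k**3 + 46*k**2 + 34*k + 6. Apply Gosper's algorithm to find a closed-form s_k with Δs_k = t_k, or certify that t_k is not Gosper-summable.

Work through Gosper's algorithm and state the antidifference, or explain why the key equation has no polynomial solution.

Step 1: r(k) = (10*k**4 + 60*k**3 + 143*k**2 + 163*k + 73)/(10*k**4 + 20*k**3 + 23*k**2 + 17*k + 3).
Factor: A=1; B=1; C=k**4 + 2*k**3 + 23*k**2/10 + 17*k/10 + 3/10.
Key eq: (1)·f(k+1) = (1)·f(k) + (k**4 + 2*k**3 + 23*k**2/10 + 17*k/10 + 3/10).
Degrees (0,0,4) ⇒ d ≤ 5.
Solving with deg f ≤ 5: f(k) = k*(2*k**4 + k**2 + 2*k - 2)/10.
Get s_k = R·t_k = 2*k*(2*k**4 + k**2 + 2*k - 2) with R(k) = B(k−1)f(k)/C(k) = k*(2*k**4 + k**2 + 2*k - 2)/(10*k**4 + 20*k**3 + 23*k**2 + 17*k + 3).
Δs = 20*k**4 + 40*k**3 + 46*k**2 + 34*k + 6, as required.

s_k = 2*k*(2*k**4 + k**2 + 2*k - 2)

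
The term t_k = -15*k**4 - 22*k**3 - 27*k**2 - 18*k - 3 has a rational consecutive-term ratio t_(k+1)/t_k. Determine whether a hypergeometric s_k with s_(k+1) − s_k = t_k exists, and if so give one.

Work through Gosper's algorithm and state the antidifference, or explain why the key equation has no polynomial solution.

Compute t_(k+1)/t_k: get (15*k**4 + 82*k**3 + 183*k**2 + 198*k + 85)/(15*k**4 + 22*k**3 + 27*k**2 + 18*k + 3).
Gosper form: A/B · C(k+1)/C(k) with A=1, B=1, C=k**4 + 22*k**3/15 + 9*k**2/5 + 6*k/5 + 1/5.
Set up (1)·f(k+1) − (1)·f(k) − (k**4 + 22*k**3/15 + 9*k**2/5 + 6*k/5 + 1/5) = 0.
deg f ≤ 5 (via 0,0,4).
Solve for f: f(k) = k*(3*k - 2)*(k**3 + k + 1)/15 (degree 5 ≤ 5).
Certificate R = B(k−1)f/C = k*(3*k - 2)*(k**3 + k + 1)/(15*k**4 + 22*k**3 + 27*k**2 + 18*k + 3) gives s_k = k*(-3*k**4 + 2*k**3 - 3*k**2 - k + 2).
s_(k+1) − s_k = -15*k**4 - 22*k**3 - 27*k**2 - 18*k - 3 = t_k.

s_k = k*(-3*k**4 + 2*k**3 - 3*k**2 - k + 2)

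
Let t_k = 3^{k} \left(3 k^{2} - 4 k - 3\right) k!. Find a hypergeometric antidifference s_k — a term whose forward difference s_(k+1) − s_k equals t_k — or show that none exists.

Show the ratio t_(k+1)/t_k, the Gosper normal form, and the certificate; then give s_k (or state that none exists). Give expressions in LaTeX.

s_k = 3^{k} \left(k - 3\right) k!

The ratio is 3*(3*k**3 + 5*k**2 - 2*k - 4)/(3*k**2 - 4*k - 3).
So A=3*k + 3 and B=1, with C=k**2 - 4*k/3 - 1.
Key eq: (3*k + 3)·f(k+1) = (1)·f(k) + (k**2 - 4*k/3 - 1).
Bound: deg f ≤ 1.
Coefficient equations give f(k) = (k - 3)/3.
Then R = B(k−1)f/C = (k - 3)/(3*k**2 - 4*k - 3), so s_k = R(k)·t_k = 3**k*(k - 3)*factorial(k).
Verify: 3**k*(3*k**2 - 4*k - 3)*factorial(k) matches t_k.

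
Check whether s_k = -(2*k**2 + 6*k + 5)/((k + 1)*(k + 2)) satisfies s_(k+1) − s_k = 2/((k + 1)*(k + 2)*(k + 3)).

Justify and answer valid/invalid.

s_(k+1) = (-6*k - 2*(k + 1)**2 - 11)/((k + 2)*(k + 3))
s_(k+1) − s_k = 2/(k**3 + 6*k**2 + 11*k + 6)
(s_(k+1) − s_k) − t_k = 0

Valid — Δs_k = t_k.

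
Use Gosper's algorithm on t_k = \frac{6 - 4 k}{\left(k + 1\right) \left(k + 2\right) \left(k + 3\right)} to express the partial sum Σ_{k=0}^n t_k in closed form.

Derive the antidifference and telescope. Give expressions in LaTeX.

S(n) = \frac{n^{2} + 13 n + 12}{2 \left(n^{2} + 5 n + 6\right)}

t_(k+1)/t_k = (k + 1)*(2*k - 1)/((k + 4)*(2*k - 3)).
Normal form (A,B,C) = (k + 1, k + 4, k - 3/2).
Set up (k + 1)·f(k+1) − (k + 3)·f(k) − (k - 3/2) = 0.
Bound: deg f ≤ 2.
Coefficient equations give f(k) = -k*(k + 11)/8.
R(k) = B(k−1)·f(k)/C(k) = -k*(k + 3)*(k + 11)/(4*(2*k - 3)); s_k = R·t_k = k*(k + 11)/(2*(k + 1)*(k + 2)).
s_(k+1) − s_k = 2*(3 - 2*k)/(k**3 + 6*k**2 + 11*k + 6) = t_k.
Evaluate: s_(n+1) = (n**2 + 13*n + 12)/(2*(n**2 + 5*n + 6)); subtract s_(0) = 0 ⇒ S(n) = (n**2 + 13*n + 12)/(2*(n**2 + 5*n + 6)).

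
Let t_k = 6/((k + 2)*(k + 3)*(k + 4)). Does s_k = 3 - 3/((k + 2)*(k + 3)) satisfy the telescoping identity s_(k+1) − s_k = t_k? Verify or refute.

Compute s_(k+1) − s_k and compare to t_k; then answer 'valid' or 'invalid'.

valid; difference matches t_k

s_(k+1) = 3 - 3/((k + 3)*(k + 4))
s_(k+1) − s_k = 6/(k**3 + 9*k**2 + 26*k + 24)
(s_(k+1) − s_k) − t_k = 0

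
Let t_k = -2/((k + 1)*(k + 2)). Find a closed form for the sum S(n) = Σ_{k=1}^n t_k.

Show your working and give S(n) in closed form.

S(n) = -n/(n + 2)

The ratio is (k + 1)/(k + 3).
Take A(k)=k + 1, B(k)=k + 3, C(k)=1.
Key eq: (k + 1)·f(k+1) = (k + 2)·f(k) + (1).
From deg A=1, deg B=1, deg C=0: d=1.
Coefficient equations give f(k) = k.
Then R = B(k−1)f/C = k*(k + 2), so s_k = R(k)·t_k = -2*k/(k + 1).
Verify: -2/(k**2 + 3*k + 2) matches t_k.
Telescope: S(n) = s_(n+1) − s_(1) = 2*(-n - 1)/(n + 2) − (-1) = -n/(n + 2).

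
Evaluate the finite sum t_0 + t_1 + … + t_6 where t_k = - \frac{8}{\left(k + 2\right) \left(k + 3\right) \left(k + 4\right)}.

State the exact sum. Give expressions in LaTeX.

Σ = -28/45

Compute t_(k+1)/t_k: get (k + 2)/(k + 5).
A = k + 2, B = k + 5, C = 1.
Set up (k + 2)·f(k+1) − (k + 4)·f(k) − (1) = 0.
d = 2 from the (1,1,0) case.
Match coefficients ⇒ f(k) = k*(k + 5)/12.
Get s_k = R·t_k = 2*k*(-k - 5)/(3*(k + 2)*(k + 3)) with R(k) = B(k−1)f(k)/C(k) = k*(k + 4)*(k + 5)/12.
Δs = -8/(k**3 + 9*k**2 + 26*k + 24), as required.
Evaluate s at k=7 and k=0: -28/45 and 0; difference -28/45.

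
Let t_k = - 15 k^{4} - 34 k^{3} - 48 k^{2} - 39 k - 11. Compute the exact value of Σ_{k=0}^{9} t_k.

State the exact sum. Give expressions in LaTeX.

Σ = -314390

The ratio is (15*k**4 + 94*k**3 + 240*k**2 + 297*k + 147)/(15*k**4 + 34*k**3 + 48*k**2 + 39*k + 11).
So A=1 and B=1, with C=k**4 + 34*k**3/15 + 16*k**2/5 + 13*k/5 + 11/15.
Solve (1)·f(k+1) − (1)·f(k) = k**4 + 34*k**3/15 + 16*k**2/5 + 13*k/5 + 11/15.
Degrees (0,0,4) ⇒ d ≤ 5.
Solving with deg f ≤ 5: f(k) = k*(3*k**4 + k**3 + 4*k**2 + 4*k - 1)/15.
R(k) = B(k−1)·f(k)/C(k) = k*(3*k**4 + k**3 + 4*k**2 + 4*k - 1)/(15*k**4 + 34*k**3 + 48*k**2 + 39*k + 11); s_k = R·t_k = k*(-3*k**4 - k**3 - 4*k**2 - 4*k + 1).
Δs = -15*k**4 - 34*k**3 - 48*k**2 - 39*k - 11, as required.
Sum = s_(10) − s_(0); s_(10) = -314390, s_(0) = 0 ⇒ -314390.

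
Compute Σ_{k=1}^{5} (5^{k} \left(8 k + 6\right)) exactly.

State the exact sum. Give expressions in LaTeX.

Σ = 171870

t_(k+1)/t_k = 5*(4*k + 7)/(4*k + 3).
Take A(k)=5, B(k)=1, C(k)=k + 3/4.
Set up (5)·f(k+1) − (1)·f(k) − (k + 3/4) = 0.
From deg A=0, deg B=0, deg C=1: d=1.
A polynomial solution: f(k) = (2*k - 1)/8.
Certificate R = B(k−1)f/C = (2*k - 1)/(2*(4*k + 3)) gives s_k = 5**k*(2*k - 1).
s_(k+1) − s_k = 5**k*(8*k + 6) = t_k.
Telescoping: Σ = s_(6) − s_(1) = 171875 − (5) = 171870.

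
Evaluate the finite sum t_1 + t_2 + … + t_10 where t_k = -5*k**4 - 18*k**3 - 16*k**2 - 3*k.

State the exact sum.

Σ = -187440

r(k) = (5*k**3 + 33*k**2 + 67*k + 42)/(k*(5*k**2 + 13*k + 3)) after simplifying.
So A=1 and B=1, with C=k**4 + 18*k**3/5 + 16*k**2/5 + 3*k/5.
Need (1)·f(k+1) − (1)·f(k) = k**4 + 18*k**3/5 + 16*k**2/5 + 3*k/5.
deg f ≤ 5 (via 0,0,4).
Match coefficients ⇒ f(k) = k*(k - 1)*(k + 1)*(k**2 + 2*k - 1)/5.
So s_k = (B(k−1)f/C)·t_k = ((k - 1)*(k**2 + 2*k - 1)/(5*k**2 + 13*k + 3))·t_k = k*(-k**4 - 2*k**3 + 2*k**2 + 2*k - 1).
s_(k+1) − s_k = k*(-5*k**3 - 18*k**2 - 16*k - 3) = t_k.
Sum = s_(11) − s_(1); s_(11) = -187440, s_(1) = 0 ⇒ -187440.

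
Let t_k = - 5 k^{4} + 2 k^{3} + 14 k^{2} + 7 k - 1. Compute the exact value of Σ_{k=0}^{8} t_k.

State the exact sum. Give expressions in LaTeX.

Σ = -38169

The ratio is (5*k**4 + 18*k**3 + 10*k**2 - 21*k - 17)/(5*k**4 - 2*k**3 - 14*k**2 - 7*k + 1).
Take A(k)=1, B(k)=1, C(k)=k**4 - 2*k**3/5 - 14*k**2/5 - 7*k/5 + 1/5.
f must satisfy (1)·f(k+1) − (1)·f(k) = k**4 - 2*k**3/5 - 14*k**2/5 - 7*k/5 + 1/5.
d = 5 from the (0,0,4) case.
A polynomial solution: f(k) = k*(k**4 - 3*k**3 - 2*k**2 + 3*k + 2)/5.
Get s_k = R·t_k = k*(-k**4 + 3*k**3 + 2*k**2 - 3*k - 2) with R(k) = B(k−1)f(k)/C(k) = k*(k**4 - 3*k**3 - 2*k**2 + 3*k + 2)/(5*k**4 - 2*k**3 - 14*k**2 - 7*k + 1).
Verify: -5*k**4 + 2*k**3 + 14*k**2 + 7*k - 1 matches t_k.
Sum = s_(9) − s_(0); s_(9) = -38169, s_(0) = 0 ⇒ -38169.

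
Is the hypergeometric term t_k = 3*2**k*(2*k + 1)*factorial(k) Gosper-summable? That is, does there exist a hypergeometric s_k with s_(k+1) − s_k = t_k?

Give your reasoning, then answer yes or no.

Yes. s_k = 3*2**k*factorial(k).

Step 1: r(k) = 2*(k + 1)*(2*k + 3)/(2*k + 1).
Gosper form: A/B · C(k+1)/C(k) with A=2*k + 2, B=1, C=k + 1/2.
Need (2*k + 2)·f(k+1) − (1)·f(k) = k + 1/2.
d = 0 from the (1,0,1) case.
Solving with deg f ≤ 0: f(k) = 1/2.
Then R = B(k−1)f/C = 1/(2*k + 1), so s_k = R(k)·t_k = 3*2**k*factorial(k).
Check: Δs_k = 3*2**k*(2*k + 1)*factorial(k). ✓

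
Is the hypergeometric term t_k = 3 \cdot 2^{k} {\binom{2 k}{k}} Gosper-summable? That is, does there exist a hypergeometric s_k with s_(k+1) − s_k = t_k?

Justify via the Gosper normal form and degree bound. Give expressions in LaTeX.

No — key equation has no polynomial f.

Compute t_(k+1)/t_k: get 4*(2*k + 1)/(k + 1).
Normal form (A,B,C) = (8*k + 4, k + 1, 1).
Solve (8*k + 4)·f(k+1) − (k)·f(k) = 1.
Degrees (1,1,0) ⇒ d ≤ -1.
d = -1 < 0 ⇒ no nonzero polynomial f; not summable.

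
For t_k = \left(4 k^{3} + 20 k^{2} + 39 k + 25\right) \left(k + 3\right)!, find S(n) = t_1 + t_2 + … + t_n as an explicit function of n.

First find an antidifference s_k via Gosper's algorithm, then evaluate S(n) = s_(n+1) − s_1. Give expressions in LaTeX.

S(n) = 4 n^{2} \left(n + 4\right)! + 8 n \left(n + 4\right)! + 7 \left(n + 4\right)! - 168

Step 1: r(k) = (4*k**4 + 48*k**3 + 219*k**2 + 452*k + 352)/(4*k**3 + 20*k**2 + 39*k + 25).
Factor: A=k + 4; B=1; C=k**3 + 5*k**2 + 39*k/4 + 25/4.
f must satisfy (k + 4)·f(k+1) − (1)·f(k) = k**3 + 5*k**2 + 39*k/4 + 25/4.
From deg A=1, deg B=0, deg C=3: d=2.
Solving with deg f ≤ 2: f(k) = (4*k**2 + 3)/4.
So s_k = (B(k−1)f/C)·t_k = ((4*k**2 + 3)/(4*k**3 + 20*k**2 + 39*k + 25))·t_k = (4*k**2 + 3)*factorial(k + 3).
Verify: (4*k**3 + 20*k**2 + 39*k + 25)*factorial(k + 3) matches t_k.
s_(n+1) = (4*n**2 + 8*n + 7)*factorial(n + 4) and s_(1) = 168, so S(n) = 4*n**2*factorial(n + 4) + 8*n*factorial(n + 4) + 7*factorial(n + 4) - 168.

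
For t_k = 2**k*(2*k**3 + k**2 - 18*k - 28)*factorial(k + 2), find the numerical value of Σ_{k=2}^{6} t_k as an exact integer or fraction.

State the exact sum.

t_(k+1)/t_k = 2*(2*k**4 + 13*k**3 + 11*k**2 - 73*k - 129)/(2*k**3 + k**2 - 18*k - 28).
Gosper form: A/B · C(k+1)/C(k) with A=2*k + 6, B=1, C=k**3 + k**2/2 - 9*k - 14.
Need (2*k + 6)·f(k+1) − (1)·f(k) = k**3 + k**2/2 - 9*k - 14.
Degrees (1,0,3) ⇒ d ≤ 2.
Solving with deg f ≤ 2: f(k) = (k**2 - 4*k - 2)/2.
Get s_k = R·t_k = 2**k*(k**2 - 4*k - 2)*factorial(k + 2) with R(k) = B(k−1)f(k)/C(k) = (k**2 - 4*k - 2)/(2*k**3 + k**2 - 18*k - 28).
Δs = 2**k*(2*k**3 + k**2 - 18*k - 28)*factorial(k + 2), as required.
Sum = s_(7) − s_(2); s_(7) = 882524160, s_(2) = -576 ⇒ 882524736.

Σ = 882524736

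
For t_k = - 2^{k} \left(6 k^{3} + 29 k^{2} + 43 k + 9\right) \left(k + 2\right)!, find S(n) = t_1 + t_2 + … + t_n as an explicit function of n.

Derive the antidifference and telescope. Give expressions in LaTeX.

t_(k+1)/t_k = 2*(6*k**4 + 65*k**3 + 260*k**2 + 444*k + 261)/(6*k**3 + 29*k**2 + 43*k + 9).
Gosper form: A/B · C(k+1)/C(k) with A=2*k + 6, B=1, C=k**3 + 29*k**2/6 + 43*k/6 + 3/2.
Key eq: (2*k + 6)·f(k+1) = (1)·f(k) + (k**3 + 29*k**2/6 + 43*k/6 + 3/2).
d = 2 from the (1,0,3) case.
A polynomial solution: f(k) = (3*k**2 + k - 3)/6.
Certificate R = B(k−1)f/C = (3*k**2 + k - 3)/(6*k**3 + 29*k**2 + 43*k + 9) gives s_k = -2**k*(3*k**2 + k - 3)*factorial(k + 2).
s_(k+1) − s_k = -2**k*(6*k**3 + 29*k**2 + 43*k + 9)*factorial(k + 2) = t_k.
s_(n+1) = -2**(n + 1)*(3*n**2 + 7*n + 1)*factorial(n + 3) and s_(1) = -12, so S(n) = -6*2**n*n**2*factorial(n + 3) - 14*2**n*n*factorial(n + 3) - 2*2**n*factorial(n + 3) + 12.

S(n) = - 6 \cdot 2^{n} n^{2} \left(n + 3\right)! - 14 \cdot 2^{n} n \left(n + 3\right)! - 2 \cdot 2^{n} \left(n + 3\right)! + 12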